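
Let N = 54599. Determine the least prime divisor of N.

54599 is odd.
Digit sum 32, not divisible by 3.
Ends in 9: not divisible by 5.
7: 54599 = 7·7799 + 6
11: 54599 = 11·4963 + 6
13: 54599 = 13·4199 + 12
17: 54599 = 17·3211 + 12
19: 54599 = 19·2873 + 12
23: 54599 = 23·2373 + 20
29: 54599 = 29·1882 + 21
31: 54599 = 31·1761 + 8
37: 54599 = 37·1475 + 24
41: 54599 = 41·1331 + 28
43: 54599 = 43·1269 + 32
47: 54599 = 47·1161 + 32
53: 54599 = 53·1030 + 9
59: 54599 = 59·925 + 24
61: 54599 = 61·895 + 4
67: 54599 = 67·814 + 61
71: 54599 = 71·769

71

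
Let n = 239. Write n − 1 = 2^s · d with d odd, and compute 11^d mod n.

1

239 − 1 = 238 = 2^1 · 119, so d = 119.
11^1 ≡ 11 (mod 239)
11^2 ≡ 11^2 = 121 ≡ 121 (mod 239)
11^4 ≡ 121^2 = 14641 ≡ 62 (mod 239)
11^8 ≡ 62^2 = 3844 ≡ 20 (mod 239)
11^16 ≡ 20^2 = 400 ≡ 161 (mod 239)
11^32 ≡ 161^2 = 25921 ≡ 109 (mod 239)
11^64 ≡ 109^2 = 11881 ≡ 170 (mod 239)
119 = 64 + 32 + 16 + 4 + 2 + 1 in binary powers of 2.
So 11^119 ≡ 170 · 109 · 161 · 62 · 121 · 11 ≡ 1 (mod 239).
Since 11^d ≡ 1 (mod 239), base 11 does not prove 239 composite.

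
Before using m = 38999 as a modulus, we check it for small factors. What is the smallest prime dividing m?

59

38999 is odd.
Digit sum 38, not divisible by 3.
Ends in 9: not divisible by 5.
7: 38999 = 7·5571 + 2
11: 38999 = 11·3545 + 4
13: 38999 = 13·2999 + 12
17: 38999 = 17·2294 + 1
19: 38999 = 19·2052 + 11
23: 38999 = 23·1695 + 14
29: 38999 = 29·1344 + 23
31: 38999 = 31·1258 + 1
37: 38999 = 37·1054 + 1
41: 38999 = 41·951 + 8
43: 38999 = 43·906 + 41
47: 38999 = 47·829 + 36
53: 38999 = 53·735 + 44
59: 38999 = 59·661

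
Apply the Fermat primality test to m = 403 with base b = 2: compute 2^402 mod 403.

376

2^1 ≡ 2 (mod 403)
2^2 ≡ 2^2 = 4 ≡ 4 (mod 403)
2^4 ≡ 4^2 = 16 ≡ 16 (mod 403)
2^8 ≡ 16^2 = 256 ≡ 256 (mod 403)
2^16 ≡ 256^2 = 65536 ≡ 250 (mod 403)
2^32 ≡ 250^2 = 62500 ≡ 35 (mod 403)
2^64 ≡ 35^2 = 1225 ≡ 16 (mod 403)
2^128 ≡ 16^2 = 256 ≡ 256 (mod 403)
2^256 ≡ 256^2 = 65536 ≡ 250 (mod 403)
402 = 256 + 128 + 16 + 2 in binary powers of 2.
So 2^402 ≡ 250 · 256 · 250 · 4 ≡ 376 (mod 403).
Since 376 ≠ 1, base 2 is a Fermat witness: 403 is composite.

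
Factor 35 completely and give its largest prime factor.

7

35 = 5 · 7
7 is prime.
So 35 = 5 · 7; the largest prime factor is 7.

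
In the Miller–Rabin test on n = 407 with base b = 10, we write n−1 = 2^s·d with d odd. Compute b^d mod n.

407 − 1 = 406 = 2^1 · 203, so d = 203.
10^1 ≡ 10 (mod 407)
10^2 ≡ 10^2 = 100 ≡ 100 (mod 407)
10^4 ≡ 100^2 = 10000 ≡ 232 (mod 407)
10^8 ≡ 232^2 = 53824 ≡ 100 (mod 407)
10^16 ≡ 100^2 = 10000 ≡ 232 (mod 407)
10^32 ≡ 232^2 = 53824 ≡ 100 (mod 407)
10^64 ≡ 100^2 = 10000 ≡ 232 (mod 407)
10^128 ≡ 232^2 = 53824 ≡ 100 (mod 407)
203 = 128 + 64 + 8 + 2 + 1 in binary powers of 2.
So 10^203 ≡ 100 · 232 · 100 · 100 · 10 ≡ 285 (mod 407).
Squaring chain: 285; never reaches −1, so base 10 is a Miller–Rabin witness that 407 is composite.

285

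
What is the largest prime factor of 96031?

89

96031 = 13 · 7387
7387 = 83 · 89
89 is prime.
So 96031 = 13 · 83 · 89; the largest prime factor is 89.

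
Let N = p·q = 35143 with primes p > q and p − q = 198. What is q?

Since p = q + 198, we have 35143 = q(q + 198), so q² + 198q − 35143 = 0.
Discriminant: 198² + 4·35143 = 39204 + 140572 = 179776; √179776 = 424.
q = (−198 + 424)/2 = 113, and p = q + 198 = 311.
Check: 113 · 311 = 35143.

113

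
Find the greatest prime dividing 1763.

43

1763 = 41 · 43
43 is prime.
So 1763 = 41 · 43; the largest prime factor is 43.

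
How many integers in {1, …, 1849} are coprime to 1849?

Factor: 1849 = 43^2.
φ(1849) = 43^1·(43−1) = 1806.

1806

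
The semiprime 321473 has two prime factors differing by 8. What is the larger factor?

Since p = q + 8, we have 321473 = q(q + 8), so q² + 8q − 321473 = 0.
Discriminant: 8² + 4·321473 = 64 + 1285892 = 1285956; √1285956 = 1134.
q = (−8 + 1134)/2 = 563, and p = q + 8 = 571.
Check: 563 · 571 = 321473.

571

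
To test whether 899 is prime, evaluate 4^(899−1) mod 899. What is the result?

4^1 ≡ 4 (mod 899)
4^2 ≡ 4^2 = 16 ≡ 16 (mod 899)
4^4 ≡ 16^2 = 256 ≡ 256 (mod 899)
4^8 ≡ 256^2 = 65536 ≡ 808 (mod 899)
4^16 ≡ 808^2 = 652864 ≡ 190 (mod 899)
4^32 ≡ 190^2 = 36100 ≡ 140 (mod 899)
4^64 ≡ 140^2 = 19600 ≡ 721 (mod 899)
4^128 ≡ 721^2 = 519841 ≡ 219 (mod 899)
4^256 ≡ 219^2 = 47961 ≡ 314 (mod 899)
4^512 ≡ 314^2 = 98596 ≡ 605 (mod 899)
898 = 512 + 256 + 128 + 2 in binary powers of 2.
So 4^898 ≡ 605 · 314 · 219 · 16 ≡ 219 (mod 899).
Since 219 ≠ 1, base 4 is a Fermat witness: 899 is composite.

219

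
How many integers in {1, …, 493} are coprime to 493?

Factor: 493 = 17 · 29.
φ(493) = (17−1) · (29−1) = 16 · 28 = 448.

448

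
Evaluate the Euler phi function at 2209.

Factor: 2209 = 47^2.
φ(2209) = 47^1·(47−1) = 2162.

2162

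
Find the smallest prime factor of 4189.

59

4189 is odd.
Digit sum 22, not divisible by 3.
Ends in 9: not divisible by 5.
7: 4189 = 7·598 + 3
11: 4189 = 11·380 + 9
13: 4189 = 13·322 + 3
17: 4189 = 17·246 + 7
19: 4189 = 19·220 + 9
23: 4189 = 23·182 + 3
29: 4189 = 29·144 + 13
31: 4189 = 31·135 + 4
37: 4189 = 37·113 + 8
41: 4189 = 41·102 + 7
43: 4189 = 43·97 + 18
47: 4189 = 47·89 + 6
53: 4189 = 53·79 + 2
59: 4189 = 59·71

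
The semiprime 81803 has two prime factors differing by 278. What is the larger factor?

457

Since p = q + 278, we have 81803 = q(q + 278), so q² + 278q − 81803 = 0.
Discriminant: 278² + 4·81803 = 77284 + 327212 = 404496; √404496 = 636.
q = (−278 + 636)/2 = 179, and p = q + 278 = 457.
Check: 179 · 457 = 81803.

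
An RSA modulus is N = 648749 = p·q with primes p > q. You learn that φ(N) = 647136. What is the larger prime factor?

857

φ(n) = (p−1)(q−1) = n − (p+q) + 1, so p + q = 648749 − 647136 + 1 = 1614.
p and q are the roots of t² − 1614t + 648749 = 0.
Discriminant: 1614² − 4·648749 = 2604996 − 2594996 = 10000; √10000 = 100.
q = (1614 − 100)/2 = 757, p = (1614 + 100)/2 = 857.
Check: 757 · 857 = 648749.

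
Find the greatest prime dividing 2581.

2581 = 29 · 89
89 is prime.
So 2581 = 29 · 89; the largest prime factor is 89.

89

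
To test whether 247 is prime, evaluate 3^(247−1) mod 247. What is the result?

3^1 ≡ 3 (mod 247)
3^2 ≡ 3^2 = 9 ≡ 9 (mod 247)
3^4 ≡ 9^2 = 81 ≡ 81 (mod 247)
3^8 ≡ 81^2 = 6561 ≡ 139 (mod 247)
3^16 ≡ 139^2 = 19321 ≡ 55 (mod 247)
3^32 ≡ 55^2 = 3025 ≡ 61 (mod 247)
3^64 ≡ 61^2 = 3721 ≡ 16 (mod 247)
3^128 ≡ 16^2 = 256 ≡ 9 (mod 247)
246 = 128 + 64 + 32 + 16 + 4 + 2 in binary powers of 2.
So 3^246 ≡ 9 · 16 · 61 · 55 · 81 · 9 ≡ 144 (mod 247).
Since 144 ≠ 1, base 3 is a Fermat witness: 247 is composite.

144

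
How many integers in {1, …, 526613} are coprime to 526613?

506880

Factor: 526613 = 61 · 89 · 97.
φ(526613) = (61−1) · (89−1) · (97−1) = 60 · 88 · 96 = 506880.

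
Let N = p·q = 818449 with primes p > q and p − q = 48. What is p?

929

Since p = q + 48, we have 818449 = q(q + 48), so q² + 48q − 818449 = 0.
Discriminant: 48² + 4·818449 = 2304 + 3273796 = 3276100; √3276100 = 1810.
q = (−48 + 1810)/2 = 881, and p = q + 48 = 929.
Check: 881 · 929 = 818449.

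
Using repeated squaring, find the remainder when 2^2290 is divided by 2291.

92

2^1 ≡ 2 (mod 2291)
2^2 ≡ 2^2 = 4 ≡ 4 (mod 2291)
2^4 ≡ 4^2 = 16 ≡ 16 (mod 2291)
2^8 ≡ 16^2 = 256 ≡ 256 (mod 2291)
2^16 ≡ 256^2 = 65536 ≡ 1388 (mod 2291)
2^32 ≡ 1388^2 = 1926544 ≡ 2104 (mod 2291)
2^64 ≡ 2104^2 = 4426816 ≡ 604 (mod 2291)
2^128 ≡ 604^2 = 364816 ≡ 547 (mod 2291)
2^256 ≡ 547^2 = 299209 ≡ 1379 (mod 2291)
2^512 ≡ 1379^2 = 1901641 ≡ 111 (mod 2291)
2^1024 ≡ 111^2 = 12321 ≡ 866 (mod 2291)
2^2048 ≡ 866^2 = 749956 ≡ 799 (mod 2291)
2290 = 2048 + 128 + 64 + 32 + 16 + 2 in binary powers of 2.
So 2^2290 ≡ 799 · 547 · 604 · 2104 · 1388 · 4 ≡ 92 (mod 2291).
Since 92 ≠ 1, base 2 is a Fermat witness: 2291 is composite.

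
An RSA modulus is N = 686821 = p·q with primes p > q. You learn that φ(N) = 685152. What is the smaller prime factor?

φ(n) = (p−1)(q−1) = n − (p+q) + 1, so p + q = 686821 − 685152 + 1 = 1670.
p and q are the roots of t² − 1670t + 686821 = 0.
Discriminant: 1670² − 4·686821 = 2788900 − 2747284 = 41616; √41616 = 204.
q = (1670 − 204)/2 = 733, p = (1670 + 204)/2 = 937.
Check: 733 · 937 = 686821.

733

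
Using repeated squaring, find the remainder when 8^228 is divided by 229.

8^1 ≡ 8 (mod 229)
8^2 ≡ 8^2 = 64 ≡ 64 (mod 229)
8^4 ≡ 64^2 = 4096 ≡ 203 (mod 229)
8^8 ≡ 203^2 = 41209 ≡ 218 (mod 229)
8^16 ≡ 218^2 = 47524 ≡ 121 (mod 229)
8^32 ≡ 121^2 = 14641 ≡ 214 (mod 229)
8^64 ≡ 214^2 = 45796 ≡ 225 (mod 229)
8^128 ≡ 225^2 = 50625 ≡ 16 (mod 229)
228 = 128 + 64 + 32 + 4 in binary powers of 2.
So 8^228 ≡ 16 · 225 · 214 · 203 ≡ 1 (mod 229).
Since the result is 1, base 8 gives no evidence that 229 is composite.

1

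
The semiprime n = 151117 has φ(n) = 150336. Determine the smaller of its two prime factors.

349

φ(n) = (p−1)(q−1) = n − (p+q) + 1, so p + q = 151117 − 150336 + 1 = 782.
p and q are the roots of t² − 782t + 151117 = 0.
Discriminant: 782² − 4·151117 = 611524 − 604468 = 7056; √7056 = 84.
q = (782 − 84)/2 = 349, p = (782 + 84)/2 = 433.
Check: 349 · 433 = 151117.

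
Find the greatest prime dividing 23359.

71

23359 = 7 · 3337
3337 = 47 · 71
71 is prime.
So 23359 = 7 · 47 · 71; the largest prime factor is 71.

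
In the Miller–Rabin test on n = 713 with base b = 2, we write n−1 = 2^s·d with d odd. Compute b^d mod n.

713 − 1 = 712 = 2^3 · 89, so d = 89.
2^1 ≡ 2 (mod 713)
2^2 ≡ 2^2 = 4 ≡ 4 (mod 713)
2^4 ≡ 4^2 = 16 ≡ 16 (mod 713)
2^8 ≡ 16^2 = 256 ≡ 256 (mod 713)
2^16 ≡ 256^2 = 65536 ≡ 653 (mod 713)
2^32 ≡ 653^2 = 426409 ≡ 35 (mod 713)
2^64 ≡ 35^2 = 1225 ≡ 512 (mod 713)
89 = 64 + 16 + 8 + 1 in binary powers of 2.
So 2^89 ≡ 512 · 653 · 256 · 2 ≡ 140 (mod 713).
Squaring chain: 140 → 349 → 591; never reaches −1, so base 2 is a Miller–Rabin witness that 713 is composite.

140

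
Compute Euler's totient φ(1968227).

1919232

Factor: 1968227 = 97 · 103 · 197.
φ(1968227) = (97−1) · (103−1) · (197−1) = 96 · 102 · 196 = 1919232.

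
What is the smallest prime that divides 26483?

26483 is odd.
Digit sum 23, not divisible by 3.
Ends in 3: not divisible by 5.
7: 26483 = 7·3783 + 2
11: 26483 = 11·2407 + 6
13: 26483 = 13·2037 + 2
17: 26483 = 17·1557 + 14
19: 26483 = 19·1393 + 16
23: 26483 = 23·1151 + 10
29: 26483 = 29·913 + 6
31: 26483 = 31·854 + 9
37: 26483 = 37·715 + 28
41: 26483 = 41·645 + 38
43: 26483 = 43·615 + 38
47: 26483 = 47·563 + 22
53: 26483 = 53·499 + 36
59: 26483 = 59·448 + 51
61: 26483 = 61·434 + 9
67: 26483 = 67·395 + 18
71: 26483 = 71·373

71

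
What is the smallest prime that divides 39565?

5

39565 is odd.
Digit sum 28, not divisible by 3.
Ends in 5: divisible by 5.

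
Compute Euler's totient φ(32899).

32536

Factor: 32899 = 167 · 197.
φ(32899) = (167−1) · (197−1) = 166 · 196 = 32536.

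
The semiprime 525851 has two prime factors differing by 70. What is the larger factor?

Since p = q + 70, we have 525851 = q(q + 70), so q² + 70q − 525851 = 0.
Discriminant: 70² + 4·525851 = 4900 + 2103404 = 2108304; √2108304 = 1452.
q = (−70 + 1452)/2 = 691, and p = q + 70 = 761.
Check: 691 · 761 = 525851.

761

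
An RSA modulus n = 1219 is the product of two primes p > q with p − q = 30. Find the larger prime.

53

Since p = q + 30, we have 1219 = q(q + 30), so q² + 30q − 1219 = 0.
Discriminant: 30² + 4·1219 = 900 + 4876 = 5776; √5776 = 76.
q = (−30 + 76)/2 = 23, and p = q + 30 = 53.
Check: 23 · 53 = 1219.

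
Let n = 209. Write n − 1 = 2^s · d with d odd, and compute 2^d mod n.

41

209 − 1 = 208 = 2^4 · 13, so d = 13.
2^1 ≡ 2 (mod 209)
2^2 ≡ 2^2 = 4 ≡ 4 (mod 209)
2^4 ≡ 4^2 = 16 ≡ 16 (mod 209)
2^8 ≡ 16^2 = 256 ≡ 47 (mod 209)
13 = 8 + 4 + 1 in binary powers of 2.
So 2^13 ≡ 47 · 16 · 2 ≡ 41 (mod 209).
Squaring chain: 41 → 9 → 81 → 82; never reaches −1, so base 2 is a Miller–Rabin witness that 209 is composite.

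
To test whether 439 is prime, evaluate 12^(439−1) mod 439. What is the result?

1

12^1 ≡ 12 (mod 439)
12^2 ≡ 12^2 = 144 ≡ 144 (mod 439)
12^4 ≡ 144^2 = 20736 ≡ 103 (mod 439)
12^8 ≡ 103^2 = 10609 ≡ 73 (mod 439)
12^16 ≡ 73^2 = 5329 ≡ 61 (mod 439)
12^32 ≡ 61^2 = 3721 ≡ 209 (mod 439)
12^64 ≡ 209^2 = 43681 ≡ 220 (mod 439)
12^128 ≡ 220^2 = 48400 ≡ 110 (mod 439)
12^256 ≡ 110^2 = 12100 ≡ 247 (mod 439)
438 = 256 + 128 + 32 + 16 + 4 + 2 in binary powers of 2.
So 12^438 ≡ 247 · 110 · 209 · 61 · 103 · 144 ≡ 1 (mod 439).
Since the result is 1, base 12 gives no evidence that 439 is composite.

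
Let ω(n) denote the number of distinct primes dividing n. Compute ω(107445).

5

107445 = 3 · 35815
35815 = 5 · 7163
7163 = 13 · 551
551 = 19 · 29
107445 = 3 · 5 · 13 · 19 · 29, which has 5 distinct prime factors.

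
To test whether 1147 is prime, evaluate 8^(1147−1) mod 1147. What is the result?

8^1 ≡ 8 (mod 1147)
8^2 ≡ 8^2 = 64 ≡ 64 (mod 1147)
8^4 ≡ 64^2 = 4096 ≡ 655 (mod 1147)
8^8 ≡ 655^2 = 429025 ≡ 47 (mod 1147)
8^16 ≡ 47^2 = 2209 ≡ 1062 (mod 1147)
8^32 ≡ 1062^2 = 1127844 ≡ 343 (mod 1147)
8^64 ≡ 343^2 = 117649 ≡ 655 (mod 1147)
8^128 ≡ 655^2 = 429025 ≡ 47 (mod 1147)
8^256 ≡ 47^2 = 2209 ≡ 1062 (mod 1147)
8^512 ≡ 1062^2 = 1127844 ≡ 343 (mod 1147)
8^1024 ≡ 343^2 = 117649 ≡ 655 (mod 1147)
1146 = 1024 + 64 + 32 + 16 + 8 + 2 in binary powers of 2.
So 8^1146 ≡ 655 · 655 · 343 · 1062 · 47 · 64 ≡ 628 (mod 1147).
Since 628 ≠ 1, base 8 is a Fermat witness: 1147 is composite.

628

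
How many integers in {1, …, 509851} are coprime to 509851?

Factor: 509851 = 43 · 71 · 167.
φ(509851) = (43−1) · (71−1) · (167−1) = 42 · 70 · 166 = 488040.

488040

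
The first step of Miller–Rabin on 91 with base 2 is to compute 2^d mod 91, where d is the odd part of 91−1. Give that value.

91 − 1 = 90 = 2^1 · 45, so d = 45.
2^1 ≡ 2 (mod 91)
2^2 ≡ 2^2 = 4 ≡ 4 (mod 91)
2^4 ≡ 4^2 = 16 ≡ 16 (mod 91)
2^8 ≡ 16^2 = 256 ≡ 74 (mod 91)
2^16 ≡ 74^2 = 5476 ≡ 16 (mod 91)
2^32 ≡ 16^2 = 256 ≡ 74 (mod 91)
45 = 32 + 8 + 4 + 1 in binary powers of 2.
So 2^45 ≡ 74 · 74 · 16 · 2 ≡ 57 (mod 91).
Squaring chain: 57; never reaches −1, so base 2 is a Miller–Rabin witness that 91 is composite.

57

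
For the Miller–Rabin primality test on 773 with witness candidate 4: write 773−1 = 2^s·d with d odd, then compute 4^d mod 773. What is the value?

772

773 − 1 = 772 = 2^2 · 193, so d = 193.
4^1 ≡ 4 (mod 773)
4^2 ≡ 4^2 = 16 ≡ 16 (mod 773)
4^4 ≡ 16^2 = 256 ≡ 256 (mod 773)
4^8 ≡ 256^2 = 65536 ≡ 604 (mod 773)
4^16 ≡ 604^2 = 364816 ≡ 733 (mod 773)
4^32 ≡ 733^2 = 537289 ≡ 54 (mod 773)
4^64 ≡ 54^2 = 2916 ≡ 597 (mod 773)
4^128 ≡ 597^2 = 356409 ≡ 56 (mod 773)
193 = 128 + 64 + 1 in binary powers of 2.
So 4^193 ≡ 56 · 597 · 4 ≡ 772 (mod 773).
Since 4^d ≡ 772 (mod 773), base 4 does not prove 773 composite.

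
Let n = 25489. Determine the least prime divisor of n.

25489 is odd.
Digit sum 28, not divisible by 3.
Ends in 9: not divisible by 5.
7: 25489 = 7·3641 + 2
11: 25489 = 11·2317 + 2
13: 25489 = 13·1960 + 9
17: 25489 = 17·1499 + 6
19: 25489 = 19·1341 + 10
23: 25489 = 23·1108 + 5
29: 25489 = 29·878 + 27
31: 25489 = 31·822 + 7
37: 25489 = 37·688 + 33
41: 25489 = 41·621 + 28
43: 25489 = 43·592 + 33
47: 25489 = 47·542 + 15
53: 25489 = 53·480 + 49
59: 25489 = 59·432 + 1
61: 25489 = 61·417 + 52
67: 25489 = 67·380 + 29
71: 25489 = 71·359

71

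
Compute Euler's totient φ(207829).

Factor: 207829 = 37 · 41 · 137.
φ(207829) = (37−1) · (41−1) · (137−1) = 36 · 40 · 136 = 195840.

195840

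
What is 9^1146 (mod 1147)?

1062

9^1 ≡ 9 (mod 1147)
9^2 ≡ 9^2 = 81 ≡ 81 (mod 1147)
9^4 ≡ 81^2 = 6561 ≡ 826 (mod 1147)
9^8 ≡ 826^2 = 682276 ≡ 958 (mod 1147)
9^16 ≡ 958^2 = 917764 ≡ 164 (mod 1147)
9^32 ≡ 164^2 = 26896 ≡ 515 (mod 1147)
9^64 ≡ 515^2 = 265225 ≡ 268 (mod 1147)
9^128 ≡ 268^2 = 71824 ≡ 710 (mod 1147)
9^256 ≡ 710^2 = 504100 ≡ 567 (mod 1147)
9^512 ≡ 567^2 = 321489 ≡ 329 (mod 1147)
9^1024 ≡ 329^2 = 108241 ≡ 423 (mod 1147)
1146 = 1024 + 64 + 32 + 16 + 8 + 2 in binary powers of 2.
So 9^1146 ≡ 423 · 268 · 515 · 164 · 958 · 81 ≡ 1062 (mod 1147).
Since 1062 ≠ 1, base 9 is a Fermat witness: 1147 is composite.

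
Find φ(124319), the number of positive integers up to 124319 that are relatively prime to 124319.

Factor: 124319 = 13 · 73 · 131.
φ(124319) = (13−1) · (73−1) · (131−1) = 12 · 72 · 130 = 112320.

112320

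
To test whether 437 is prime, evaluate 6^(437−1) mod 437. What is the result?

118

6^1 ≡ 6 (mod 437)
6^2 ≡ 6^2 = 36 ≡ 36 (mod 437)
6^4 ≡ 36^2 = 1296 ≡ 422 (mod 437)
6^8 ≡ 422^2 = 178084 ≡ 225 (mod 437)
6^16 ≡ 225^2 = 50625 ≡ 370 (mod 437)
6^32 ≡ 370^2 = 136900 ≡ 119 (mod 437)
6^64 ≡ 119^2 = 14161 ≡ 177 (mod 437)
6^128 ≡ 177^2 = 31329 ≡ 302 (mod 437)
6^256 ≡ 302^2 = 91204 ≡ 308 (mod 437)
436 = 256 + 128 + 32 + 16 + 4 in binary powers of 2.
So 6^436 ≡ 308 · 302 · 119 · 370 · 422 ≡ 118 (mod 437).
Since 118 ≠ 1, base 6 is a Fermat witness: 437 is composite.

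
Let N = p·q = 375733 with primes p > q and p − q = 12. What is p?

Since p = q + 12, we have 375733 = q(q + 12), so q² + 12q − 375733 = 0.
Discriminant: 12² + 4·375733 = 144 + 1502932 = 1503076; √1503076 = 1226.
q = (−12 + 1226)/2 = 607, and p = q + 12 = 619.
Check: 607 · 619 = 375733.

619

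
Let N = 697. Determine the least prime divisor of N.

17

697 is odd.
Digit sum 22, not divisible by 3.
Ends in 7: not divisible by 5.
7: 697 = 7·99 + 4
11: 697 = 11·63 + 4
13: 697 = 13·53 + 8
17: 697 = 17·41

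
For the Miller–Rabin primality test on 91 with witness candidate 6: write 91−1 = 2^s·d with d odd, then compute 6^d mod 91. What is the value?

91 − 1 = 90 = 2^1 · 45, so d = 45.
6^1 ≡ 6 (mod 91)
6^2 ≡ 6^2 = 36 ≡ 36 (mod 91)
6^4 ≡ 36^2 = 1296 ≡ 22 (mod 91)
6^8 ≡ 22^2 = 484 ≡ 29 (mod 91)
6^16 ≡ 29^2 = 841 ≡ 22 (mod 91)
6^32 ≡ 22^2 = 484 ≡ 29 (mod 91)
45 = 32 + 8 + 4 + 1 in binary powers of 2.
So 6^45 ≡ 29 · 29 · 22 · 6 ≡ 83 (mod 91).
Squaring chain: 83; never reaches −1, so base 6 is a Miller–Rabin witness that 91 is composite.

83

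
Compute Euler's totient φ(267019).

Factor: 267019 = 17 · 113 · 139.
φ(267019) = (17−1) · (113−1) · (139−1) = 16 · 112 · 138 = 247296.

247296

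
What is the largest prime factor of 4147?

29

4147 = 11 · 377
377 = 13 · 29
29 is prime.
So 4147 = 11 · 13 · 29; the largest prime factor is 29.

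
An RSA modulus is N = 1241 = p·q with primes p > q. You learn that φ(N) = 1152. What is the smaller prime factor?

φ(n) = (p−1)(q−1) = n − (p+q) + 1, so p + q = 1241 − 1152 + 1 = 90.
p and q are the roots of t² − 90t + 1241 = 0.
Discriminant: 90² − 4·1241 = 8100 − 4964 = 3136; √3136 = 56.
q = (90 − 56)/2 = 17, p = (90 + 56)/2 = 73.
Check: 17 · 73 = 1241.

17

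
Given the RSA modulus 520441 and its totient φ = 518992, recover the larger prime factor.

797

φ(n) = (p−1)(q−1) = n − (p+q) + 1, so p + q = 520441 − 518992 + 1 = 1450.
p and q are the roots of t² − 1450t + 520441 = 0.
Discriminant: 1450² − 4·520441 = 2102500 − 2081764 = 20736; √20736 = 144.
q = (1450 − 144)/2 = 653, p = (1450 + 144)/2 = 797.
Check: 653 · 797 = 520441.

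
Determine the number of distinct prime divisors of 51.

51 = 3 · 17
51 = 3 · 17, which has 2 distinct prime factors.

2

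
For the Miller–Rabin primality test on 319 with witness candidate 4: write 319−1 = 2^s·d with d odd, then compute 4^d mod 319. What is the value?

212

319 − 1 = 318 = 2^1 · 159, so d = 159.
4^1 ≡ 4 (mod 319)
4^2 ≡ 4^2 = 16 ≡ 16 (mod 319)
4^4 ≡ 16^2 = 256 ≡ 256 (mod 319)
4^8 ≡ 256^2 = 65536 ≡ 141 (mod 319)
4^16 ≡ 141^2 = 19881 ≡ 103 (mod 319)
4^32 ≡ 103^2 = 10609 ≡ 82 (mod 319)
4^64 ≡ 82^2 = 6724 ≡ 25 (mod 319)
4^128 ≡ 25^2 = 625 ≡ 306 (mod 319)
159 = 128 + 16 + 8 + 4 + 2 + 1 in binary powers of 2.
So 4^159 ≡ 306 · 103 · 141 · 256 · 16 · 4 ≡ 212 (mod 319).
Squaring chain: 212; never reaches −1, so base 4 is a Miller–Rabin witness that 319 is composite.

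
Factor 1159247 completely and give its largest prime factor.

1159247 = 17 · 68191
68191 = 19 · 3589
3589 = 37 · 97
97 is prime.
So 1159247 = 17 · 19 · 37 · 97; the largest prime factor is 97.

97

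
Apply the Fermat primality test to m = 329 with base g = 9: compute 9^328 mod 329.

247

9^1 ≡ 9 (mod 329)
9^2 ≡ 9^2 = 81 ≡ 81 (mod 329)
9^4 ≡ 81^2 = 6561 ≡ 310 (mod 329)
9^8 ≡ 310^2 = 96100 ≡ 32 (mod 329)
9^16 ≡ 32^2 = 1024 ≡ 37 (mod 329)
9^32 ≡ 37^2 = 1369 ≡ 53 (mod 329)
9^64 ≡ 53^2 = 2809 ≡ 177 (mod 329)
9^128 ≡ 177^2 = 31329 ≡ 74 (mod 329)
9^256 ≡ 74^2 = 5476 ≡ 212 (mod 329)
328 = 256 + 64 + 8 in binary powers of 2.
So 9^328 ≡ 212 · 177 · 32 ≡ 247 (mod 329).
Since 247 ≠ 1, base 9 is a Fermat witness: 329 is composite.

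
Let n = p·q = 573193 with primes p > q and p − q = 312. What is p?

Since p = q + 312, we have 573193 = q(q + 312), so q² + 312q − 573193 = 0.
Discriminant: 312² + 4·573193 = 97344 + 2292772 = 2390116; √2390116 = 1546.
q = (−312 + 1546)/2 = 617, and p = q + 312 = 929.
Check: 617 · 929 = 573193.

929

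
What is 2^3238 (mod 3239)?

318

2^1 ≡ 2 (mod 3239)
2^2 ≡ 2^2 = 4 ≡ 4 (mod 3239)
2^4 ≡ 4^2 = 16 ≡ 16 (mod 3239)
2^8 ≡ 16^2 = 256 ≡ 256 (mod 3239)
2^16 ≡ 256^2 = 65536 ≡ 756 (mod 3239)
2^32 ≡ 756^2 = 571536 ≡ 1472 (mod 3239)
2^64 ≡ 1472^2 = 2166784 ≡ 3132 (mod 3239)
2^128 ≡ 3132^2 = 9809424 ≡ 1732 (mod 3239)
2^256 ≡ 1732^2 = 2999824 ≡ 510 (mod 3239)
2^512 ≡ 510^2 = 260100 ≡ 980 (mod 3239)
2^1024 ≡ 980^2 = 960400 ≡ 1656 (mod 3239)
2^2048 ≡ 1656^2 = 2742336 ≡ 2142 (mod 3239)
3238 = 2048 + 1024 + 128 + 32 + 4 + 2 in binary powers of 2.
So 2^3238 ≡ 2142 · 1656 · 1732 · 1472 · 16 · 4 ≡ 318 (mod 3239).
Since 318 ≠ 1, base 2 is a Fermat witness: 3239 is composite.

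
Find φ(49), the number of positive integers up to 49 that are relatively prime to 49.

Factor: 49 = 7^2.
φ(49) = 7^1·(7−1) = 42.

42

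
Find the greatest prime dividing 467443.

467443 = 61 · 7663
7663 = 79 · 97
97 is prime.
So 467443 = 61 · 79 · 97; the largest prime factor is 97.

97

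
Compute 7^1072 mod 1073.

7

7^1 ≡ 7 (mod 1073)
7^2 ≡ 7^2 = 49 ≡ 49 (mod 1073)
7^4 ≡ 49^2 = 2401 ≡ 255 (mod 1073)
7^8 ≡ 255^2 = 65025 ≡ 645 (mod 1073)
7^16 ≡ 645^2 = 416025 ≡ 774 (mod 1073)
7^32 ≡ 774^2 = 599076 ≡ 342 (mod 1073)
7^64 ≡ 342^2 = 116964 ≡ 7 (mod 1073)
7^128 ≡ 7^2 = 49 ≡ 49 (mod 1073)
7^256 ≡ 49^2 = 2401 ≡ 255 (mod 1073)
7^512 ≡ 255^2 = 65025 ≡ 645 (mod 1073)
7^1024 ≡ 645^2 = 416025 ≡ 774 (mod 1073)
1072 = 1024 + 32 + 16 in binary powers of 2.
So 7^1072 ≡ 774 · 342 · 774 ≡ 7 (mod 1073).
Since 7 ≠ 1, base 7 is a Fermat witness: 1073 is composite.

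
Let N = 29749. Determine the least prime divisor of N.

29749 is odd.
Digit sum 31, not divisible by 3.
Ends in 9: not divisible by 5.
7: 29749 = 7·4249 + 6
11: 29749 = 11·2704 + 5
13: 29749 = 13·2288 + 5
17: 29749 = 17·1749 + 16
19: 29749 = 19·1565 + 14
23: 29749 = 23·1293 + 10
29: 29749 = 29·1025 + 24
31: 29749 = 31·959 + 20
37: 29749 = 37·804 + 1
41: 29749 = 41·725 + 24
43: 29749 = 43·691 + 36
47: 29749 = 47·632 + 45
53: 29749 = 53·561 + 16
59: 29749 = 59·504 + 13
61: 29749 = 61·487 + 42
67: 29749 = 67·444 + 1
71: 29749 = 71·419

71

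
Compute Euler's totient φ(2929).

2800

Factor: 2929 = 29 · 101.
φ(2929) = (29−1) · (101−1) = 28 · 100 = 2800.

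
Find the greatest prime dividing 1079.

83

1079 = 13 · 83
83 is prime.
So 1079 = 13 · 83; the largest prime factor is 83.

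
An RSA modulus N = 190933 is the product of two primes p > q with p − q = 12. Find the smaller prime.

431

Since p = q + 12, we have 190933 = q(q + 12), so q² + 12q − 190933 = 0.
Discriminant: 12² + 4·190933 = 144 + 763732 = 763876; √763876 = 874.
q = (−12 + 874)/2 = 431, and p = q + 12 = 443.
Check: 431 · 443 = 190933.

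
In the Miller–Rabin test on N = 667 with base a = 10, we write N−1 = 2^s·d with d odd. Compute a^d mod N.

667 − 1 = 666 = 2^1 · 333, so d = 333.
10^1 ≡ 10 (mod 667)
10^2 ≡ 10^2 = 100 ≡ 100 (mod 667)
10^4 ≡ 100^2 = 10000 ≡ 662 (mod 667)
10^8 ≡ 662^2 = 438244 ≡ 25 (mod 667)
10^16 ≡ 25^2 = 625 ≡ 625 (mod 667)
10^32 ≡ 625^2 = 390625 ≡ 430 (mod 667)
10^64 ≡ 430^2 = 184900 ≡ 141 (mod 667)
10^128 ≡ 141^2 = 19881 ≡ 538 (mod 667)
10^256 ≡ 538^2 = 289444 ≡ 633 (mod 667)
333 = 256 + 64 + 8 + 4 + 1 in binary powers of 2.
So 10^333 ≡ 633 · 141 · 25 · 662 · 10 ≡ 172 (mod 667).
Squaring chain: 172; never reaches −1, so base 10 is a Miller–Rabin witness that 667 is composite.

172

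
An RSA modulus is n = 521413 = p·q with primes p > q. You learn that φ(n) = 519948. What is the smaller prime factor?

φ(n) = (p−1)(q−1) = n − (p+q) + 1, so p + q = 521413 − 519948 + 1 = 1466.
p and q are the roots of t² − 1466t + 521413 = 0.
Discriminant: 1466² − 4·521413 = 2149156 − 2085652 = 63504; √63504 = 252.
q = (1466 − 252)/2 = 607, p = (1466 + 252)/2 = 859.
Check: 607 · 859 = 521413.

607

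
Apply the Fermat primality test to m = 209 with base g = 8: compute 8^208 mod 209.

49

8^1 ≡ 8 (mod 209)
8^2 ≡ 8^2 = 64 ≡ 64 (mod 209)
8^4 ≡ 64^2 = 4096 ≡ 125 (mod 209)
8^8 ≡ 125^2 = 15625 ≡ 159 (mod 209)
8^16 ≡ 159^2 = 25281 ≡ 201 (mod 209)
8^32 ≡ 201^2 = 40401 ≡ 64 (mod 209)
8^64 ≡ 64^2 = 4096 ≡ 125 (mod 209)
8^128 ≡ 125^2 = 15625 ≡ 159 (mod 209)
208 = 128 + 64 + 16 in binary powers of 2.
So 8^208 ≡ 159 · 125 · 201 ≡ 49 (mod 209).
Since 49 ≠ 1, base 8 is a Fermat witness: 209 is composite.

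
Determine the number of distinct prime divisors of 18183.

4

18183 = 3 · 6061
6061 = 11 · 551
551 = 19 · 29
18183 = 3 · 11 · 19 · 29, which has 4 distinct prime factors.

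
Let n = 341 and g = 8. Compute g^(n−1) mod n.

8^1 ≡ 8 (mod 341)
8^2 ≡ 8^2 = 64 ≡ 64 (mod 341)
8^4 ≡ 64^2 = 4096 ≡ 4 (mod 341)
8^8 ≡ 4^2 = 16 ≡ 16 (mod 341)
8^16 ≡ 16^2 = 256 ≡ 256 (mod 341)
8^32 ≡ 256^2 = 65536 ≡ 64 (mod 341)
8^64 ≡ 64^2 = 4096 ≡ 4 (mod 341)
8^128 ≡ 4^2 = 16 ≡ 16 (mod 341)
8^256 ≡ 16^2 = 256 ≡ 256 (mod 341)
340 = 256 + 64 + 16 + 4 in binary powers of 2.
So 8^340 ≡ 256 · 4 · 256 · 4 ≡ 1 (mod 341).
Since the result is 1, base 8 gives no evidence that 341 is composite.

1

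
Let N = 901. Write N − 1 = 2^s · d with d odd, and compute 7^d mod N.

901 − 1 = 900 = 2^2 · 225, so d = 225.
7^1 ≡ 7 (mod 901)
7^2 ≡ 7^2 = 49 ≡ 49 (mod 901)
7^4 ≡ 49^2 = 2401 ≡ 599 (mod 901)
7^8 ≡ 599^2 = 358801 ≡ 203 (mod 901)
7^16 ≡ 203^2 = 41209 ≡ 664 (mod 901)
7^32 ≡ 664^2 = 440896 ≡ 307 (mod 901)
7^64 ≡ 307^2 = 94249 ≡ 545 (mod 901)
7^128 ≡ 545^2 = 297025 ≡ 596 (mod 901)
225 = 128 + 64 + 32 + 1 in binary powers of 2.
So 7^225 ≡ 596 · 545 · 307 · 7 ≡ 143 (mod 901).
Squaring chain: 143 → 627; never reaches −1, so base 7 is a Miller–Rabin witness that 901 is composite.

143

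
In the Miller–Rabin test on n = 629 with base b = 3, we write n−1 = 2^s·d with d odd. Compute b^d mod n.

629 − 1 = 628 = 2^2 · 157, so d = 157.
3^1 ≡ 3 (mod 629)
3^2 ≡ 3^2 = 9 ≡ 9 (mod 629)
3^4 ≡ 9^2 = 81 ≡ 81 (mod 629)
3^8 ≡ 81^2 = 6561 ≡ 271 (mod 629)
3^16 ≡ 271^2 = 73441 ≡ 477 (mod 629)
3^32 ≡ 477^2 = 227529 ≡ 460 (mod 629)
3^64 ≡ 460^2 = 211600 ≡ 256 (mod 629)
3^128 ≡ 256^2 = 65536 ≡ 120 (mod 629)
157 = 128 + 16 + 8 + 4 + 1 in binary powers of 2.
So 3^157 ≡ 120 · 477 · 271 · 81 · 3 ≡ 437 (mod 629).
Squaring chain: 437 → 382; never reaches −1, so base 3 is a Miller–Rabin witness that 629 is composite.

437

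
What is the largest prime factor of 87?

29

87 = 3 · 29
29 is prime.
So 87 = 3 · 29; the largest prime factor is 29.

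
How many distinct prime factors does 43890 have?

43890 = 2 · 21945
21945 = 3 · 7315
7315 = 5 · 1463
1463 = 7 · 209
209 = 11 · 19
43890 = 2 · 3 · 5 · 7 · 11 · 19, which has 6 distinct prime factors.

6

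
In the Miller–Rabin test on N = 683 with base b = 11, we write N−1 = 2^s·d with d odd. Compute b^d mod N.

683 − 1 = 682 = 2^1 · 341, so d = 341.
11^1 ≡ 11 (mod 683)
11^2 ≡ 11^2 = 121 ≡ 121 (mod 683)
11^4 ≡ 121^2 = 14641 ≡ 298 (mod 683)
11^8 ≡ 298^2 = 88804 ≡ 14 (mod 683)
11^16 ≡ 14^2 = 196 ≡ 196 (mod 683)
11^32 ≡ 196^2 = 38416 ≡ 168 (mod 683)
11^64 ≡ 168^2 = 28224 ≡ 221 (mod 683)
11^128 ≡ 221^2 = 48841 ≡ 348 (mod 683)
11^256 ≡ 348^2 = 121104 ≡ 213 (mod 683)
341 = 256 + 64 + 16 + 4 + 1 in binary powers of 2.
So 11^341 ≡ 213 · 221 · 196 · 298 · 11 ≡ 682 (mod 683).
Since 11^d ≡ 682 (mod 683), base 11 does not prove 683 composite.

682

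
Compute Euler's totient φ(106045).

Factor: 106045 = 5 · 127 · 167.
φ(106045) = (5−1) · (127−1) · (167−1) = 4 · 126 · 166 = 83664.

83664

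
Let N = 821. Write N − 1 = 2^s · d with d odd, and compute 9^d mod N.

820

821 − 1 = 820 = 2^2 · 205, so d = 205.
9^1 ≡ 9 (mod 821)
9^2 ≡ 9^2 = 81 ≡ 81 (mod 821)
9^4 ≡ 81^2 = 6561 ≡ 814 (mod 821)
9^8 ≡ 814^2 = 662596 ≡ 49 (mod 821)
9^16 ≡ 49^2 = 2401 ≡ 759 (mod 821)
9^32 ≡ 759^2 = 576081 ≡ 560 (mod 821)
9^64 ≡ 560^2 = 313600 ≡ 799 (mod 821)
9^128 ≡ 799^2 = 638401 ≡ 484 (mod 821)
205 = 128 + 64 + 8 + 4 + 1 in binary powers of 2.
So 9^205 ≡ 484 · 799 · 49 · 814 · 9 ≡ 820 (mod 821).
Since 9^d ≡ 820 (mod 821), base 9 does not prove 821 composite.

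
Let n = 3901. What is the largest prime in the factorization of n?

3901 = 47 · 83
83 is prime.
So 3901 = 47 · 83; the largest prime factor is 83.

83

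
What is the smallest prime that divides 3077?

17

3077 is odd.
Digit sum 17, not divisible by 3.
Ends in 7: not divisible by 5.
7: 3077 = 7·439 + 4
11: 3077 = 11·279 + 8
13: 3077 = 13·236 + 9
17: 3077 = 17·181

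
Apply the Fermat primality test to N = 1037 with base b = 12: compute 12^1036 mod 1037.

378

12^1 ≡ 12 (mod 1037)
12^2 ≡ 12^2 = 144 ≡ 144 (mod 1037)
12^4 ≡ 144^2 = 20736 ≡ 1033 (mod 1037)
12^8 ≡ 1033^2 = 1067089 ≡ 16 (mod 1037)
12^16 ≡ 16^2 = 256 ≡ 256 (mod 1037)
12^32 ≡ 256^2 = 65536 ≡ 205 (mod 1037)
12^64 ≡ 205^2 = 42025 ≡ 545 (mod 1037)
12^128 ≡ 545^2 = 297025 ≡ 443 (mod 1037)
12^256 ≡ 443^2 = 196249 ≡ 256 (mod 1037)
12^512 ≡ 256^2 = 65536 ≡ 205 (mod 1037)
12^1024 ≡ 205^2 = 42025 ≡ 545 (mod 1037)
1036 = 1024 + 8 + 4 in binary powers of 2.
So 12^1036 ≡ 545 · 16 · 1033 ≡ 378 (mod 1037).
Since 378 ≠ 1, base 12 is a Fermat witness: 1037 is composite.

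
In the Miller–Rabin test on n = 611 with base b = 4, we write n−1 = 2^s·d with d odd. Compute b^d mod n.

611 − 1 = 610 = 2^1 · 305, so d = 305.
4^1 ≡ 4 (mod 611)
4^2 ≡ 4^2 = 16 ≡ 16 (mod 611)
4^4 ≡ 16^2 = 256 ≡ 256 (mod 611)
4^8 ≡ 256^2 = 65536 ≡ 159 (mod 611)
4^16 ≡ 159^2 = 25281 ≡ 230 (mod 611)
4^32 ≡ 230^2 = 52900 ≡ 354 (mod 611)
4^64 ≡ 354^2 = 125316 ≡ 61 (mod 611)
4^128 ≡ 61^2 = 3721 ≡ 55 (mod 611)
4^256 ≡ 55^2 = 3025 ≡ 581 (mod 611)
305 = 256 + 32 + 16 + 1 in binary powers of 2.
So 4^305 ≡ 581 · 354 · 230 · 4 ≡ 101 (mod 611).
Squaring chain: 101; never reaches −1, so base 4 is a Miller–Rabin witness that 611 is composite.

101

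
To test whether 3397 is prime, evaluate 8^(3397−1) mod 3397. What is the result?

2013

8^1 ≡ 8 (mod 3397)
8^2 ≡ 8^2 = 64 ≡ 64 (mod 3397)
8^4 ≡ 64^2 = 4096 ≡ 699 (mod 3397)
8^8 ≡ 699^2 = 488601 ≡ 2830 (mod 3397)
8^16 ≡ 2830^2 = 8008900 ≡ 2171 (mod 3397)
8^32 ≡ 2171^2 = 4713241 ≡ 1602 (mod 3397)
8^64 ≡ 1602^2 = 2566404 ≡ 1669 (mod 3397)
8^128 ≡ 1669^2 = 2785561 ≡ 21 (mod 3397)
8^256 ≡ 21^2 = 441 ≡ 441 (mod 3397)
8^512 ≡ 441^2 = 194481 ≡ 852 (mod 3397)
8^1024 ≡ 852^2 = 725904 ≡ 2343 (mod 3397)
8^2048 ≡ 2343^2 = 5489649 ≡ 97 (mod 3397)
3396 = 2048 + 1024 + 256 + 64 + 4 in binary powers of 2.
So 8^3396 ≡ 97 · 2343 · 441 · 1669 · 699 ≡ 2013 (mod 3397).
Since 2013 ≠ 1, base 8 is a Fermat witness: 3397 is composite.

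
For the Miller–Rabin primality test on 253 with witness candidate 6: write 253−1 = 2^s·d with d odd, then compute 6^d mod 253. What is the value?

18

253 − 1 = 252 = 2^2 · 63, so d = 63.
6^1 ≡ 6 (mod 253)
6^2 ≡ 6^2 = 36 ≡ 36 (mod 253)
6^4 ≡ 36^2 = 1296 ≡ 31 (mod 253)
6^8 ≡ 31^2 = 961 ≡ 202 (mod 253)
6^16 ≡ 202^2 = 40804 ≡ 71 (mod 253)
6^32 ≡ 71^2 = 5041 ≡ 234 (mod 253)
63 = 32 + 16 + 8 + 4 + 2 + 1 in binary powers of 2.
So 6^63 ≡ 234 · 71 · 202 · 31 · 36 · 6 ≡ 18 (mod 253).
Squaring chain: 18 → 71; never reaches −1, so base 6 is a Miller–Rabin witness that 253 is composite.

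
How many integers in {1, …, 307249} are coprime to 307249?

286416

Factor: 307249 = 19 · 103 · 157.
φ(307249) = (19−1) · (103−1) · (157−1) = 18 · 102 · 156 = 286416.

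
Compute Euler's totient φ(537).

Factor: 537 = 3 · 179.
φ(537) = (3−1) · (179−1) = 2 · 178 = 356.

356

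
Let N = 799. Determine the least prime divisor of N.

799 is odd.
Digit sum 25, not divisible by 3.
Ends in 9: not divisible by 5.
7: 799 = 7·114 + 1
11: 799 = 11·72 + 7
13: 799 = 13·61 + 6
17: 799 = 17·47

17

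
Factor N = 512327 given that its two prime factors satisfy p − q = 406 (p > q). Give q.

Since p = q + 406, we have 512327 = q(q + 406), so q² + 406q − 512327 = 0.
Discriminant: 406² + 4·512327 = 164836 + 2049308 = 2214144; √2214144 = 1488.
q = (−406 + 1488)/2 = 541, and p = q + 406 = 947.
Check: 541 · 947 = 512327.

541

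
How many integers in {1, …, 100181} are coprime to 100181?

91840

Factor: 100181 = 17 · 71 · 83.
φ(100181) = (17−1) · (71−1) · (83−1) = 16 · 70 · 82 = 91840.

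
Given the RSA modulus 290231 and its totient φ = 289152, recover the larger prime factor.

φ(n) = (p−1)(q−1) = n − (p+q) + 1, so p + q = 290231 − 289152 + 1 = 1080.
p and q are the roots of t² − 1080t + 290231 = 0.
Discriminant: 1080² − 4·290231 = 1166400 − 1160924 = 5476; √5476 = 74.
q = (1080 − 74)/2 = 503, p = (1080 + 74)/2 = 577.
Check: 503 · 577 = 290231.

577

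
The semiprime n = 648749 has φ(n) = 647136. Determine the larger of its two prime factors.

857

φ(n) = (p−1)(q−1) = n − (p+q) + 1, so p + q = 648749 − 647136 + 1 = 1614.
p and q are the roots of t² − 1614t + 648749 = 0.
Discriminant: 1614² − 4·648749 = 2604996 − 2594996 = 10000; √10000 = 100.
q = (1614 − 100)/2 = 757, p = (1614 + 100)/2 = 857.
Check: 757 · 857 = 648749.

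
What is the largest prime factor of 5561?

83

5561 = 67 · 83
83 is prime.
So 5561 = 67 · 83; the largest prime factor is 83.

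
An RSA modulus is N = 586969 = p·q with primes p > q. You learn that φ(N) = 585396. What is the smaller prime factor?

φ(n) = (p−1)(q−1) = n − (p+q) + 1, so p + q = 586969 − 585396 + 1 = 1574.
p and q are the roots of t² − 1574t + 586969 = 0.
Discriminant: 1574² − 4·586969 = 2477476 − 2347876 = 129600; √129600 = 360.
q = (1574 − 360)/2 = 607, p = (1574 + 360)/2 = 967.
Check: 607 · 967 = 586969.

607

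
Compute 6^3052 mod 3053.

2113

6^1 ≡ 6 (mod 3053)
6^2 ≡ 6^2 = 36 ≡ 36 (mod 3053)
6^4 ≡ 36^2 = 1296 ≡ 1296 (mod 3053)
6^8 ≡ 1296^2 = 1679616 ≡ 466 (mod 3053)
6^16 ≡ 466^2 = 217156 ≡ 393 (mod 3053)
6^32 ≡ 393^2 = 154449 ≡ 1799 (mod 3053)
6^64 ≡ 1799^2 = 3236401 ≡ 221 (mod 3053)
6^128 ≡ 221^2 = 48841 ≡ 3046 (mod 3053)
6^256 ≡ 3046^2 = 9278116 ≡ 49 (mod 3053)
6^512 ≡ 49^2 = 2401 ≡ 2401 (mod 3053)
6^1024 ≡ 2401^2 = 5764801 ≡ 737 (mod 3053)
6^2048 ≡ 737^2 = 543169 ≡ 2788 (mod 3053)
3052 = 2048 + 512 + 256 + 128 + 64 + 32 + 8 + 4 in binary powers of 2.
So 6^3052 ≡ 2788 · 2401 · 49 · 3046 · 221 · 1799 · 466 · 1296 ≡ 2113 (mod 3053).
Since 2113 ≠ 1, base 6 is a Fermat witness: 3053 is composite.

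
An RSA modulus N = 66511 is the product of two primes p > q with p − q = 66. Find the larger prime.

Since p = q + 66, we have 66511 = q(q + 66), so q² + 66q − 66511 = 0.
Discriminant: 66² + 4·66511 = 4356 + 266044 = 270400; √270400 = 520.
q = (−66 + 520)/2 = 227, and p = q + 66 = 293.
Check: 227 · 293 = 66511.

293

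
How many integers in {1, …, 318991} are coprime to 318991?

Factor: 318991 = 19 · 103 · 163.
φ(318991) = (19−1) · (103−1) · (163−1) = 18 · 102 · 162 = 297432.

297432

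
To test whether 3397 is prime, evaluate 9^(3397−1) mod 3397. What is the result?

9^1 ≡ 9 (mod 3397)
9^2 ≡ 9^2 = 81 ≡ 81 (mod 3397)
9^4 ≡ 81^2 = 6561 ≡ 3164 (mod 3397)
9^8 ≡ 3164^2 = 10010896 ≡ 3334 (mod 3397)
9^16 ≡ 3334^2 = 11115556 ≡ 572 (mod 3397)
9^32 ≡ 572^2 = 327184 ≡ 1072 (mod 3397)
9^64 ≡ 1072^2 = 1149184 ≡ 998 (mod 3397)
9^128 ≡ 998^2 = 996004 ≡ 683 (mod 3397)
9^256 ≡ 683^2 = 466489 ≡ 1100 (mod 3397)
9^512 ≡ 1100^2 = 1210000 ≡ 668 (mod 3397)
9^1024 ≡ 668^2 = 446224 ≡ 1217 (mod 3397)
9^2048 ≡ 1217^2 = 1481089 ≡ 3394 (mod 3397)
3396 = 2048 + 1024 + 256 + 64 + 4 in binary powers of 2.
So 9^3396 ≡ 3394 · 1217 · 1100 · 998 · 3164 ≡ 97 (mod 3397).
Since 97 ≠ 1, base 9 is a Fermat witness: 3397 is composite.

97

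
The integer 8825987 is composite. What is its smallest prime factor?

8825987 is odd.
Digit sum 47, not divisible by 3.
Ends in 7: not divisible by 5.
7: 8825987 = 7·1260855 + 2
11: 8825987 = 11·802362 + 5
13: 8825987 = 13·678922 + 1
17: 8825987 = 17·519175 + 12
19: 8825987 = 19·464525 + 12
23: 8825987 = 23·383738 + 13
29: 8825987 = 29·304344 + 11
31: 8825987 = 31·284709 + 8
37: 8825987 = 37·238540 + 7
41: 8825987 = 41·215267 + 40
43: 8825987 = 43·205255 + 22
47: 8825987 = 47·187786 + 45
53: 8825987 = 53·166528 + 3
59: 8825987 = 59·149593

59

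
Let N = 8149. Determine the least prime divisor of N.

29

8149 is odd.
Digit sum 22, not divisible by 3.
Ends in 9: not divisible by 5.
7: 8149 = 7·1164 + 1
11: 8149 = 11·740 + 9
13: 8149 = 13·626 + 11
17: 8149 = 17·479 + 6
19: 8149 = 19·428 + 17
23: 8149 = 23·354 + 7
29: 8149 = 29·281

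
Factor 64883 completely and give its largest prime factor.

64883 = 7 · 9269
9269 = 13 · 713
713 = 23 · 31
31 is prime.
So 64883 = 7 · 13 · 23 · 31; the largest prime factor is 31.

31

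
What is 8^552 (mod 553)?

8^1 ≡ 8 (mod 553)
8^2 ≡ 8^2 = 64 ≡ 64 (mod 553)
8^4 ≡ 64^2 = 4096 ≡ 225 (mod 553)
8^8 ≡ 225^2 = 50625 ≡ 302 (mod 553)
8^16 ≡ 302^2 = 91204 ≡ 512 (mod 553)
8^32 ≡ 512^2 = 262144 ≡ 22 (mod 553)
8^64 ≡ 22^2 = 484 ≡ 484 (mod 553)
8^128 ≡ 484^2 = 234256 ≡ 337 (mod 553)
8^256 ≡ 337^2 = 113569 ≡ 204 (mod 553)
8^512 ≡ 204^2 = 41616 ≡ 141 (mod 553)
552 = 512 + 32 + 8 in binary powers of 2.
So 8^552 ≡ 141 · 22 · 302 ≡ 22 (mod 553).
Since 22 ≠ 1, base 8 is a Fermat witness: 553 is composite.

22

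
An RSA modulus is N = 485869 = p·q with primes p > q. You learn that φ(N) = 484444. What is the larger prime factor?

863

φ(n) = (p−1)(q−1) = n − (p+q) + 1, so p + q = 485869 − 484444 + 1 = 1426.
p and q are the roots of t² − 1426t + 485869 = 0.
Discriminant: 1426² − 4·485869 = 2033476 − 1943476 = 90000; √90000 = 300.
q = (1426 − 300)/2 = 563, p = (1426 + 300)/2 = 863.
Check: 563 · 863 = 485869.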